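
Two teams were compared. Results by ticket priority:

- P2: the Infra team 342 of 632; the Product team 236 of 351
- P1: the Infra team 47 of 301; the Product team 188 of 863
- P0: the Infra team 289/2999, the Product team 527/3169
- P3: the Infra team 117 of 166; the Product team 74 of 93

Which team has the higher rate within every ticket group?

the Product team

P2: the Infra team 342/632 = 54.1%, the Product team 236/351 = 67.2% → the Product team
P1: the Infra team 47/301 = 15.6%, the Product team 188/863 = 21.8% → the Product team
P0: the Infra team 289/2999 = 9.6%, the Product team 527/3169 = 16.6% → the Product team
P3: the Infra team 117/166 = 70.5%, the Product team 74/93 = 79.6% → the Product team
The Product team has the higher rate in all 4 groups.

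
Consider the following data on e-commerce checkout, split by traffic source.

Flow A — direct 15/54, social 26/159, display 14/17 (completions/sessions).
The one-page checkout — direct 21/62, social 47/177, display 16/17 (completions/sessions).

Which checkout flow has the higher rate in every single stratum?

the one-page checkout

Direct: Flow A 15/54 = 27.8%, the one-page checkout 21/62 = 33.9% → the one-page checkout
Social: Flow A 26/159 = 16.4%, the one-page checkout 47/177 = 26.6% → the one-page checkout
Display: Flow A 14/17 = 82.4%, the one-page checkout 16/17 = 94.1% → the one-page checkout
The one-page checkout has the higher rate in all 3 groups.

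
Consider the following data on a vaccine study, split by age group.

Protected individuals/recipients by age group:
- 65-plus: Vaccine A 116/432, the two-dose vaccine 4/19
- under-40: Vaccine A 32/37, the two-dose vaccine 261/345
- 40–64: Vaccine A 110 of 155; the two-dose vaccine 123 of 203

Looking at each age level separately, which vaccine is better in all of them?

65-plus: Vaccine A 116/432 = 26.9%, the two-dose vaccine 4/19 = 21.1% → Vaccine A
Under-40: Vaccine A 32/37 = 86.5%, the two-dose vaccine 261/345 = 75.7% → Vaccine A
40–64: Vaccine A 110/155 = 71.0%, the two-dose vaccine 123/203 = 60.6% → Vaccine A
Vaccine A has the higher rate in all 3 groups.

Vaccine A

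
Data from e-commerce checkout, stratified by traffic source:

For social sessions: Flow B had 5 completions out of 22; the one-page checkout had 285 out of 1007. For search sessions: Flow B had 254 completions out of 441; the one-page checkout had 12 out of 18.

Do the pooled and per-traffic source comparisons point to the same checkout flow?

No

Social: Flow B 5/22 = 22.7%, the one-page checkout 285/1007 = 28.3% → the one-page checkout
Search: Flow B 254/441 = 57.6%, the one-page checkout 12/18 = 66.7% → the one-page checkout
Overall: Flow B 259/463 = 55.9%, the one-page checkout 297/1025 = 29.0% → Flow B
The one-page checkout wins each traffic group but Flow B wins overall — the comparison reverses. The one-page checkout's sessions skew toward social, which has a lower base rate.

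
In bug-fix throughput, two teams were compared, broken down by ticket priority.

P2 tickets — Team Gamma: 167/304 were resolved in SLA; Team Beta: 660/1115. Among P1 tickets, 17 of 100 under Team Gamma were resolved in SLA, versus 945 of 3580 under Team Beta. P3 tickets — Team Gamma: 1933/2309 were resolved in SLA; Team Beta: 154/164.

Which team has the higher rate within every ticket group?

Team Beta

P2: Team Gamma 167/304 = 54.9%, Team Beta 660/1115 = 59.2% → Team Beta
P1: Team Gamma 17/100 = 17.0%, Team Beta 945/3580 = 26.4% → Team Beta
P3: Team Gamma 1933/2309 = 83.7%, Team Beta 154/164 = 93.9% → Team Beta
Team Beta has the higher rate in all 3 groups.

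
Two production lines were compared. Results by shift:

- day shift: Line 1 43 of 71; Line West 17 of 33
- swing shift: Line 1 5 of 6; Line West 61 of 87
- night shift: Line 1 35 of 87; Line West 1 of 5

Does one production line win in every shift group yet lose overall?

Day shift: Line 1 43/71 = 60.6%, Line West 17/33 = 51.5% → Line 1
Swing shift: Line 1 5/6 = 83.3%, Line West 61/87 = 70.1% → Line 1
Night shift: Line 1 35/87 = 40.2%, Line West 1/5 = 20.0% → Line 1
Overall: Line 1 83/164 = 50.6%, Line West 79/125 = 63.2% → Line West
Line 1 wins each shift group but Line West wins overall — the comparison reverses. Line 1's units skew toward night shift, which has a lower base rate.

Yes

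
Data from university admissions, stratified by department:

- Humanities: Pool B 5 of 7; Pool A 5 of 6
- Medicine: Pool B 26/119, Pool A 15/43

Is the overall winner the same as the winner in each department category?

Humanities: Pool B 5/7 = 71.4%, Pool A 5/6 = 83.3% → Pool A
Medicine: Pool B 26/119 = 21.8%, Pool A 15/43 = 34.9% → Pool A
Overall: Pool B 31/126 = 24.6%, Pool A 20/49 = 40.8% → Pool A
Pool A wins overall and in every department group — no reversal.

Yes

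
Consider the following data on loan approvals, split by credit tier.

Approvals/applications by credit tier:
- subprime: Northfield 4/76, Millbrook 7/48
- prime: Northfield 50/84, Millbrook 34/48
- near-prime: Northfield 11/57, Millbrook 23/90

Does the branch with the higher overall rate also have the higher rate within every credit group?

Yes

Subprime: Northfield 4/76 = 5.3%, Millbrook 7/48 = 14.6% → Millbrook
Prime: Northfield 50/84 = 59.5%, Millbrook 34/48 = 70.8% → Millbrook
Near-prime: Northfield 11/57 = 19.3%, Millbrook 23/90 = 25.6% → Millbrook
Overall: Northfield 65/217 = 30.0%, Millbrook 64/186 = 34.4% → Millbrook
Millbrook wins overall and in every credit group — no reversal.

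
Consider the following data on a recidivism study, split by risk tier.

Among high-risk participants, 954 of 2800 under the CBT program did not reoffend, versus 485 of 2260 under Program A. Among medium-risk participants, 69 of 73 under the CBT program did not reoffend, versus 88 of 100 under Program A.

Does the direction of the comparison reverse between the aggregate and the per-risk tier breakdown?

No

High-risk: the CBT program 954/2800 = 34.1%, Program A 485/2260 = 21.5% → the CBT program
Medium-risk: the CBT program 69/73 = 94.5%, Program A 88/100 = 88.0% → the CBT program
Overall: the CBT program 1023/2873 = 35.6%, Program A 573/2360 = 24.3% → the CBT program
The CBT program wins overall and in every risk group — no reversal.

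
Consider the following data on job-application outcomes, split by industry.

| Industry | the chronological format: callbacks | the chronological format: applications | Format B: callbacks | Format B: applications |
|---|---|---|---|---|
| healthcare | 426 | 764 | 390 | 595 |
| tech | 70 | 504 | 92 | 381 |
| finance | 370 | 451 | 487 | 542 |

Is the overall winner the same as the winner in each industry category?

Healthcare: the chronological format 426/764 = 55.8%, Format B 390/595 = 65.5% → Format B
Tech: the chronological format 70/504 = 13.9%, Format B 92/381 = 24.1% → Format B
Finance: the chronological format 370/451 = 82.0%, Format B 487/542 = 89.9% → Format B
Overall: the chronological format 866/1719 = 50.4%, Format B 969/1518 = 63.8% → Format B
Format B wins overall and in every industry group — no reversal.

Yes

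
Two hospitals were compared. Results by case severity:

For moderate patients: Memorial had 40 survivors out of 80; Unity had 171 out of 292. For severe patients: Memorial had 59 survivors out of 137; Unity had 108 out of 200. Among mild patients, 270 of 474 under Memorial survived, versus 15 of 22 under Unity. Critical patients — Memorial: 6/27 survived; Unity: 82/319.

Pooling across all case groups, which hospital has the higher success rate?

Memorial

Moderate: Memorial 40/80 = 50.0%, Unity 171/292 = 58.6% → Unity
Severe: Memorial 59/137 = 43.1%, Unity 108/200 = 54.0% → Unity
Mild: Memorial 270/474 = 57.0%, Unity 15/22 = 68.2% → Unity
Critical: Memorial 6/27 = 22.2%, Unity 82/319 = 25.7% → Unity
Overall: Memorial 375/718 = 52.2%, Unity 376/833 = 45.1% → Memorial
(Unity wins every case group but Memorial wins overall — Unity's patients skew toward the low-rate critical group.)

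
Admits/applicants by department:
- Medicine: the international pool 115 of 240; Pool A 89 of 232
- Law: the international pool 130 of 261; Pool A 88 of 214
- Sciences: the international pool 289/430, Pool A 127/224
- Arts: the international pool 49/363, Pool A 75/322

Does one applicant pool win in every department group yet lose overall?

Medicine: the international pool 115/240 = 47.9%, Pool A 89/232 = 38.4% → the international pool
Law: the international pool 130/261 = 49.8%, Pool A 88/214 = 41.1% → the international pool
Sciences: the international pool 289/430 = 67.2%, Pool A 127/224 = 56.7% → the international pool
Arts: the international pool 49/363 = 13.5%, Pool A 75/322 = 23.3% → Pool A
Overall: the international pool 583/1294 = 45.1%, Pool A 379/992 = 38.2% → the international pool
Neither sweeps: the international pool wins 3 of 4 groups, Pool A wins 1. The international pool wins overall but not every group — no Simpson reversal.

No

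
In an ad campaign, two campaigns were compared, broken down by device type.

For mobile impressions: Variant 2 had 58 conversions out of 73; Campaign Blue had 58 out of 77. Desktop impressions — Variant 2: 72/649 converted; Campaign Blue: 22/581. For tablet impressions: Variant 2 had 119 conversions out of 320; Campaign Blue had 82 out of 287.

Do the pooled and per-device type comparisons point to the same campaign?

Mobile: Variant 2 58/73 = 79.5%, Campaign Blue 58/77 = 75.3% → Variant 2
Desktop: Variant 2 72/649 = 11.1%, Campaign Blue 22/581 = 3.8% → Variant 2
Tablet: Variant 2 119/320 = 37.2%, Campaign Blue 82/287 = 28.6% → Variant 2
Overall: Variant 2 249/1042 = 23.9%, Campaign Blue 162/945 = 17.1% → Variant 2
Variant 2 wins overall and in every device group — no reversal.

Yes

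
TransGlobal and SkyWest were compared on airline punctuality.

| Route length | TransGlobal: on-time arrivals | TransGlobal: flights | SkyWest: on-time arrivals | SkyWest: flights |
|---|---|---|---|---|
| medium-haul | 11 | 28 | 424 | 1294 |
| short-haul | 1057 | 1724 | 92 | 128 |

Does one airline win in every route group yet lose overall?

Medium-haul: TransGlobal 11/28 = 39.3%, SkyWest 424/1294 = 32.8% → TransGlobal
Short-haul: TransGlobal 1057/1724 = 61.3%, SkyWest 92/128 = 71.9% → SkyWest
Overall: TransGlobal 1068/1752 = 61.0%, SkyWest 516/1422 = 36.3% → TransGlobal
Neither sweeps: TransGlobal wins 1 of 2 groups, SkyWest wins 1. TransGlobal wins overall but not every group — no Simpson reversal.

No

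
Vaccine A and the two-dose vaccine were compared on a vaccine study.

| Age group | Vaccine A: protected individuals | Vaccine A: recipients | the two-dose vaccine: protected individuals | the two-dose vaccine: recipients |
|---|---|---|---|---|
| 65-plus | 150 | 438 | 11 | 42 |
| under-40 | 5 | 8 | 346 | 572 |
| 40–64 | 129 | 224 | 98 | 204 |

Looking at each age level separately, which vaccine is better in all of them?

65-plus: Vaccine A 150/438 = 34.2%, the two-dose vaccine 11/42 = 26.2% → Vaccine A
Under-40: Vaccine A 5/8 = 62.5%, the two-dose vaccine 346/572 = 60.5% → Vaccine A
40–64: Vaccine A 129/224 = 57.6%, the two-dose vaccine 98/204 = 48.0% → Vaccine A
Vaccine A has the higher rate in all 3 groups.

Vaccine A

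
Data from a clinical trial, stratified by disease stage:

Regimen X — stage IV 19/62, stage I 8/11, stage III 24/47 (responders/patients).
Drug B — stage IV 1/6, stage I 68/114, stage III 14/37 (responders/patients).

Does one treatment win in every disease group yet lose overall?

Yes

Stage IV: Regimen X 19/62 = 30.6%, Drug B 1/6 = 16.7% → Regimen X
Stage I: Regimen X 8/11 = 72.7%, Drug B 68/114 = 59.6% → Regimen X
Stage III: Regimen X 24/47 = 51.1%, Drug B 14/37 = 37.8% → Regimen X
Overall: Regimen X 51/120 = 42.5%, Drug B 83/157 = 52.9% → Drug B
Regimen X wins each disease group but Drug B wins overall — the comparison reverses. Regimen X's patients skew toward stage IV, which has a lower base rate.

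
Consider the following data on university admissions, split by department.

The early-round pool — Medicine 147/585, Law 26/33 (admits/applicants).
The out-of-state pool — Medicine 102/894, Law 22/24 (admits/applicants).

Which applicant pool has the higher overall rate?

the early-round pool

Medicine: the early-round pool 147/585 = 25.1%, the out-of-state pool 102/894 = 11.4% → the early-round pool
Law: the early-round pool 26/33 = 78.8%, the out-of-state pool 22/24 = 91.7% → the out-of-state pool
Overall: the early-round pool 173/618 = 28.0%, the out-of-state pool 124/918 = 13.5% → the early-round pool
(Neither sweeps every department group, but the early-round pool has the higher pooled rate.)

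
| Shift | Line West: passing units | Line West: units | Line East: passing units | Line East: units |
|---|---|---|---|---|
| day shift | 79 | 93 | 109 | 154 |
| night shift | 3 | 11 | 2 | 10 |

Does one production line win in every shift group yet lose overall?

Day shift: Line West 79/93 = 84.9%, Line East 109/154 = 70.8% → Line West
Night shift: Line West 3/11 = 27.3%, Line East 2/10 = 20.0% → Line West
Overall: Line West 82/104 = 78.8%, Line East 111/164 = 67.7% → Line West
Line West wins overall and in every shift group — no reversal.

No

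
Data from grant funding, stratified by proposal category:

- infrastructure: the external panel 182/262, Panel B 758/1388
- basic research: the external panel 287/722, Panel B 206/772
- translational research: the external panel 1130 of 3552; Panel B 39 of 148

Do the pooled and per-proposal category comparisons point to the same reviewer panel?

No

Infrastructure: the external panel 182/262 = 69.5%, Panel B 758/1388 = 54.6% → the external panel
Basic research: the external panel 287/722 = 39.8%, Panel B 206/772 = 26.7% → the external panel
Translational research: the external panel 1130/3552 = 31.8%, Panel B 39/148 = 26.4% → the external panel
Overall: the external panel 1599/4536 = 35.3%, Panel B 1003/2308 = 43.5% → Panel B
The external panel wins each proposal group but Panel B wins overall — the comparison reverses. The external panel's proposals skew toward translational research, which has a lower base rate.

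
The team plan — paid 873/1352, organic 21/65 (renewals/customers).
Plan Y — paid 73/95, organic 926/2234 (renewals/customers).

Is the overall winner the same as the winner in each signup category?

Paid: the team plan 873/1352 = 64.6%, Plan Y 73/95 = 76.8% → Plan Y
Organic: the team plan 21/65 = 32.3%, Plan Y 926/2234 = 41.5% → Plan Y
Overall: the team plan 894/1417 = 63.1%, Plan Y 999/2329 = 42.9% → the team plan
Plan Y wins each signup group but the team plan wins overall — the comparison reverses. Plan Y's customers skew toward organic, which has a lower base rate.

No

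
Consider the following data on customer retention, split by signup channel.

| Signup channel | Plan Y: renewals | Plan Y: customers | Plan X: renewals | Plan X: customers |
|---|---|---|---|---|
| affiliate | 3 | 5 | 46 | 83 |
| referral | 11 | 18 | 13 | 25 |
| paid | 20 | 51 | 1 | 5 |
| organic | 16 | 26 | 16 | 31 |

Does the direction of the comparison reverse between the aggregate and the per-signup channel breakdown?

Yes

Affiliate: Plan Y 3/5 = 60.0%, Plan X 46/83 = 55.4% → Plan Y
Referral: Plan Y 11/18 = 61.1%, Plan X 13/25 = 52.0% → Plan Y
Paid: Plan Y 20/51 = 39.2%, Plan X 1/5 = 20.0% → Plan Y
Organic: Plan Y 16/26 = 61.5%, Plan X 16/31 = 51.6% → Plan Y
Overall: Plan Y 50/100 = 50.0%, Plan X 76/144 = 52.8% → Plan X
Plan Y wins each signup group but Plan X wins overall — the comparison reverses. Plan Y's customers skew toward paid, which has a lower base rate.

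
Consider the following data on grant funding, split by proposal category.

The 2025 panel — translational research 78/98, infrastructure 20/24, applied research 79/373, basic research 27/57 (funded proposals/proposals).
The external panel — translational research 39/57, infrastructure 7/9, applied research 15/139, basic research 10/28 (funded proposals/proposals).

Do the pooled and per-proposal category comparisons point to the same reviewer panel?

Translational research: the 2025 panel 78/98 = 79.6%, the external panel 39/57 = 68.4% → the 2025 panel
Infrastructure: the 2025 panel 20/24 = 83.3%, the external panel 7/9 = 77.8% → the 2025 panel
Applied research: the 2025 panel 79/373 = 21.2%, the external panel 15/139 = 10.8% → the 2025 panel
Basic research: the 2025 panel 27/57 = 47.4%, the external panel 10/28 = 35.7% → the 2025 panel
Overall: the 2025 panel 204/552 = 37.0%, the external panel 71/233 = 30.5% → the 2025 panel
The 2025 panel wins overall and in every proposal group — no reversal.

Yes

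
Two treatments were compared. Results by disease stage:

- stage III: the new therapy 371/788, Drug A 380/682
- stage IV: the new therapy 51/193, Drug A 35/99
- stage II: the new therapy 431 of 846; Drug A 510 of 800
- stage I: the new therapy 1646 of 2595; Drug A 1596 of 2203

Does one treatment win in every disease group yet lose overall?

Stage III: the new therapy 371/788 = 47.1%, Drug A 380/682 = 55.7% → Drug A
Stage IV: the new therapy 51/193 = 26.4%, Drug A 35/99 = 35.4% → Drug A
Stage II: the new therapy 431/846 = 50.9%, Drug A 510/800 = 63.8% → Drug A
Stage I: the new therapy 1646/2595 = 63.4%, Drug A 1596/2203 = 72.4% → Drug A
Overall: the new therapy 2499/4422 = 56.5%, Drug A 2521/3784 = 66.6% → Drug A
Drug A wins overall and in every disease group — no reversal.

No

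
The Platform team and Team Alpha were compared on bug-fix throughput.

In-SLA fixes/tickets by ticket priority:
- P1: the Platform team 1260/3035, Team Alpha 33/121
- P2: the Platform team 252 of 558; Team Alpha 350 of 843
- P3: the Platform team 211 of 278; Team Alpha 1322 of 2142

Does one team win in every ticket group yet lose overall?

P1: the Platform team 1260/3035 = 41.5%, Team Alpha 33/121 = 27.3% → the Platform team
P2: the Platform team 252/558 = 45.2%, Team Alpha 350/843 = 41.5% → the Platform team
P3: the Platform team 211/278 = 75.9%, Team Alpha 1322/2142 = 61.7% → the Platform team
Overall: the Platform team 1723/3871 = 44.5%, Team Alpha 1705/3106 = 54.9% → Team Alpha
The Platform team wins each ticket group but Team Alpha wins overall — the comparison reverses. The Platform team's tickets skew toward P1, which has a lower base rate.

Yes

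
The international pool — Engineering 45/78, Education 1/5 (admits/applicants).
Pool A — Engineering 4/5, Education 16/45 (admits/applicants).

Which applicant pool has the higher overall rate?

Engineering: the international pool 45/78 = 57.7%, Pool A 4/5 = 80.0% → Pool A
Education: the international pool 1/5 = 20.0%, Pool A 16/45 = 35.6% → Pool A
Overall: the international pool 46/83 = 55.4%, Pool A 20/50 = 40.0% → the international pool
(Pool A wins every department group but the international pool wins overall — Pool A's applicants skew toward the low-rate Education group.)

the international pool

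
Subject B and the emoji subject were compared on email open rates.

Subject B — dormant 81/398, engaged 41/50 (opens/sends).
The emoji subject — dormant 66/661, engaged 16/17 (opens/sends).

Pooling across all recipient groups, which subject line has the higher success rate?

Dormant: Subject B 81/398 = 20.4%, the emoji subject 66/661 = 10.0% → Subject B
Engaged: Subject B 41/50 = 82.0%, the emoji subject 16/17 = 94.1% → the emoji subject
Overall: Subject B 122/448 = 27.2%, the emoji subject 82/678 = 12.1% → Subject B
(Neither sweeps every recipient group, but Subject B has the higher pooled rate.)

Subject B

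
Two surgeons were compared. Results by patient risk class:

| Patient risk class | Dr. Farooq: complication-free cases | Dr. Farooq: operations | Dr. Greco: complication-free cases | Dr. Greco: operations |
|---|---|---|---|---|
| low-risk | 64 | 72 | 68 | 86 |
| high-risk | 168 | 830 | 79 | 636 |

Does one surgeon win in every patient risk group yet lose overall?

Low-risk: Dr. Farooq 64/72 = 88.9%, Dr. Greco 68/86 = 79.1% → Dr. Farooq
High-risk: Dr. Farooq 168/830 = 20.2%, Dr. Greco 79/636 = 12.4% → Dr. Farooq
Overall: Dr. Farooq 232/902 = 25.7%, Dr. Greco 147/722 = 20.4% → Dr. Farooq
Dr. Farooq wins overall and in every patient risk group — no reversal.

No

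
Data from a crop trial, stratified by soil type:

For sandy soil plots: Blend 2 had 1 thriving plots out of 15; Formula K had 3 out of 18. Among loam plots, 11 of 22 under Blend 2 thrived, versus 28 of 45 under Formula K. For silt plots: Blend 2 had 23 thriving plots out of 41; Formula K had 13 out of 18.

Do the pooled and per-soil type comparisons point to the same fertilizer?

Yes

Sandy soil: Blend 2 1/15 = 6.7%, Formula K 3/18 = 16.7% → Formula K
Loam: Blend 2 11/22 = 50.0%, Formula K 28/45 = 62.2% → Formula K
Silt: Blend 2 23/41 = 56.1%, Formula K 13/18 = 72.2% → Formula K
Overall: Blend 2 35/78 = 44.9%, Formula K 44/81 = 54.3% → Formula K
Formula K wins overall and in every soil group — no reversal.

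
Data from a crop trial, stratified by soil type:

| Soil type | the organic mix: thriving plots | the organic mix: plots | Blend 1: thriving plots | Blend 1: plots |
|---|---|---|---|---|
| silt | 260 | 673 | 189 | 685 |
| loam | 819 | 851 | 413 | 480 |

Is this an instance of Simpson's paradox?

No

Silt: the organic mix 260/673 = 38.6%, Blend 1 189/685 = 27.6% → the organic mix
Loam: the organic mix 819/851 = 96.2%, Blend 1 413/480 = 86.0% → the organic mix
Overall: the organic mix 1079/1524 = 70.8%, Blend 1 602/1165 = 51.7% → the organic mix
The organic mix wins overall and in every soil group — no reversal.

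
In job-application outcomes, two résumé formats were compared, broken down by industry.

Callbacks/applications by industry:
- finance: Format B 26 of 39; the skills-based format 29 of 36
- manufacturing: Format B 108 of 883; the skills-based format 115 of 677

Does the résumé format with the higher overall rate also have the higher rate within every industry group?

Yes

Finance: Format B 26/39 = 66.7%, the skills-based format 29/36 = 80.6% → the skills-based format
Manufacturing: Format B 108/883 = 12.2%, the skills-based format 115/677 = 17.0% → the skills-based format
Overall: Format B 134/922 = 14.5%, the skills-based format 144/713 = 20.2% → the skills-based format
The skills-based format wins overall and in every industry group — no reversal.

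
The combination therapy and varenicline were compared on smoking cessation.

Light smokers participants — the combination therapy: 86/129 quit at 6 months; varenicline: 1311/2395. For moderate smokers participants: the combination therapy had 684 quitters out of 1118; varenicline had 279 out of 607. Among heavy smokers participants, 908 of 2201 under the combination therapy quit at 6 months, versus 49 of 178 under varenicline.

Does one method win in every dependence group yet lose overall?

Light smokers: the combination therapy 86/129 = 66.7%, varenicline 1311/2395 = 54.7% → the combination therapy
Moderate smokers: the combination therapy 684/1118 = 61.2%, varenicline 279/607 = 46.0% → the combination therapy
Heavy smokers: the combination therapy 908/2201 = 41.3%, varenicline 49/178 = 27.5% → the combination therapy
Overall: the combination therapy 1678/3448 = 48.7%, varenicline 1639/3180 = 51.5% → varenicline
The combination therapy wins each dependence group but varenicline wins overall — the comparison reverses. The combination therapy's participants skew toward heavy smokers, which has a lower base rate.

Yes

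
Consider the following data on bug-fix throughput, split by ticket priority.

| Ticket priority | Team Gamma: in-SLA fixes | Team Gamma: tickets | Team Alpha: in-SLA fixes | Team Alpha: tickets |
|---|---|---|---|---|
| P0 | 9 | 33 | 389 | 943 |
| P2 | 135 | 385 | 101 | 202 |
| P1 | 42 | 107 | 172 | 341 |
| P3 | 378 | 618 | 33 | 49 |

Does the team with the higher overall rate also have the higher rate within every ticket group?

P0: Team Gamma 9/33 = 27.3%, Team Alpha 389/943 = 41.3% → Team Alpha
P2: Team Gamma 135/385 = 35.1%, Team Alpha 101/202 = 50.0% → Team Alpha
P1: Team Gamma 42/107 = 39.3%, Team Alpha 172/341 = 50.4% → Team Alpha
P3: Team Gamma 378/618 = 61.2%, Team Alpha 33/49 = 67.3% → Team Alpha
Overall: Team Gamma 564/1143 = 49.3%, Team Alpha 695/1535 = 45.3% → Team Gamma
Team Alpha wins each ticket group but Team Gamma wins overall — the comparison reverses. Team Alpha's tickets skew toward P0, which has a lower base rate.

No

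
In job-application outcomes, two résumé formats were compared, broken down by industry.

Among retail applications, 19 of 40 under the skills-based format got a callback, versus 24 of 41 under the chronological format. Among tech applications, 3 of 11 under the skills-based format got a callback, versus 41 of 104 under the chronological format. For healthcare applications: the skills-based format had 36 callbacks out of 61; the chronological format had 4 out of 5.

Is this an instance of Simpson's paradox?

Yes

Retail: the skills-based format 19/40 = 47.5%, the chronological format 24/41 = 58.5% → the chronological format
Tech: the skills-based format 3/11 = 27.3%, the chronological format 41/104 = 39.4% → the chronological format
Healthcare: the skills-based format 36/61 = 59.0%, the chronological format 4/5 = 80.0% → the chronological format
Overall: the skills-based format 58/112 = 51.8%, the chronological format 69/150 = 46.0% → the skills-based format
The chronological format wins each industry group but the skills-based format wins overall — the comparison reverses. The chronological format's applications skew toward tech, which has a lower base rate.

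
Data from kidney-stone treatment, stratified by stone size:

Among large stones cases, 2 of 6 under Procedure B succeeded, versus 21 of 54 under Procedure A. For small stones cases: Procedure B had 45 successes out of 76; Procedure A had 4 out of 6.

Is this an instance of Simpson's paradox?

Yes

Large stones: Procedure B 2/6 = 33.3%, Procedure A 21/54 = 38.9% → Procedure A
Small stones: Procedure B 45/76 = 59.2%, Procedure A 4/6 = 66.7% → Procedure A
Overall: Procedure B 47/82 = 57.3%, Procedure A 25/60 = 41.7% → Procedure B
Procedure A wins each stone group but Procedure B wins overall — the comparison reverses. Procedure A's cases skew toward large stones, which has a lower base rate.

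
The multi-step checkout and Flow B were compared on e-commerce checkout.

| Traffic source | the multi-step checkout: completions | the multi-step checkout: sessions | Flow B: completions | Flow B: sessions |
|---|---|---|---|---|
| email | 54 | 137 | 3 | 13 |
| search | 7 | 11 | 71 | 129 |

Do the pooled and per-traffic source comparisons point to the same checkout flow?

Email: the multi-step checkout 54/137 = 39.4%, Flow B 3/13 = 23.1% → the multi-step checkout
Search: the multi-step checkout 7/11 = 63.6%, Flow B 71/129 = 55.0% → the multi-step checkout
Overall: the multi-step checkout 61/148 = 41.2%, Flow B 74/142 = 52.1% → Flow B
The multi-step checkout wins each traffic group but Flow B wins overall — the comparison reverses. The multi-step checkout's sessions skew toward email, which has a lower base rate.

No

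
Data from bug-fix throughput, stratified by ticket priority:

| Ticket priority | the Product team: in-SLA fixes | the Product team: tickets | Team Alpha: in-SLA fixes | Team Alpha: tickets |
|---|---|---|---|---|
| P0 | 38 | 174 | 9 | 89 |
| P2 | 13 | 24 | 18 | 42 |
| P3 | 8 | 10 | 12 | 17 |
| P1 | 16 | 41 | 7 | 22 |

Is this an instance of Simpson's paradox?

No

P0: the Product team 38/174 = 21.8%, Team Alpha 9/89 = 10.1% → the Product team
P2: the Product team 13/24 = 54.2%, Team Alpha 18/42 = 42.9% → the Product team
P3: the Product team 8/10 = 80.0%, Team Alpha 12/17 = 70.6% → the Product team
P1: the Product team 16/41 = 39.0%, Team Alpha 7/22 = 31.8% → the Product team
Overall: the Product team 75/249 = 30.1%, Team Alpha 46/170 = 27.1% → the Product team
The Product team wins overall and in every ticket group — no reversal.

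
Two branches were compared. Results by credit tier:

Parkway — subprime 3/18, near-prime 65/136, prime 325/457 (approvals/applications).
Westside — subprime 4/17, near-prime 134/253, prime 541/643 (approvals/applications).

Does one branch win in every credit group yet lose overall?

Subprime: Parkway 3/18 = 16.7%, Westside 4/17 = 23.5% → Westside
Near-prime: Parkway 65/136 = 47.8%, Westside 134/253 = 53.0% → Westside
Prime: Parkway 325/457 = 71.1%, Westside 541/643 = 84.1% → Westside
Overall: Parkway 393/611 = 64.3%, Westside 679/913 = 74.4% → Westside
Westside wins overall and in every credit group — no reversal.

No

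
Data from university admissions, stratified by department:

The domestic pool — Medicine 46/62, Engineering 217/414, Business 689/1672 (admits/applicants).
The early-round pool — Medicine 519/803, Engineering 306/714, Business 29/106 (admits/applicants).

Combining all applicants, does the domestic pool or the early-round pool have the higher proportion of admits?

Medicine: the domestic pool 46/62 = 74.2%, the early-round pool 519/803 = 64.6% → the domestic pool
Engineering: the domestic pool 217/414 = 52.4%, the early-round pool 306/714 = 42.9% → the domestic pool
Business: the domestic pool 689/1672 = 41.2%, the early-round pool 29/106 = 27.4% → the domestic pool
Overall: the domestic pool 952/2148 = 44.3%, the early-round pool 854/1623 = 52.6% → the early-round pool
(The domestic pool wins every department group but the early-round pool wins overall — the domestic pool's applicants skew toward the low-rate Business group.)

the early-round pool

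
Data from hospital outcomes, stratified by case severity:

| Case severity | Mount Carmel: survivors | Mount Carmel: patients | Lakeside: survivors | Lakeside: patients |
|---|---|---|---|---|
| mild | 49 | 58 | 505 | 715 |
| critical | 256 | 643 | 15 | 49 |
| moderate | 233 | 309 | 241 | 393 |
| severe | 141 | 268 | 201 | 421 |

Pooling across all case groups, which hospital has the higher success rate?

Mild: Mount Carmel 49/58 = 84.5%, Lakeside 505/715 = 70.6% → Mount Carmel
Critical: Mount Carmel 256/643 = 39.8%, Lakeside 15/49 = 30.6% → Mount Carmel
Moderate: Mount Carmel 233/309 = 75.4%, Lakeside 241/393 = 61.3% → Mount Carmel
Severe: Mount Carmel 141/268 = 52.6%, Lakeside 201/421 = 47.7% → Mount Carmel
Overall: Mount Carmel 679/1278 = 53.1%, Lakeside 962/1578 = 61.0% → Lakeside
(Mount Carmel wins every case group but Lakeside wins overall — Mount Carmel's patients skew toward the low-rate critical group.)

Lakeside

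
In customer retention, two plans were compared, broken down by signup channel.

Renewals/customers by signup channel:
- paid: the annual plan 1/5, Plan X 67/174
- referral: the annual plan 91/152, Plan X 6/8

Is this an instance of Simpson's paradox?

Paid: the annual plan 1/5 = 20.0%, Plan X 67/174 = 38.5% → Plan X
Referral: the annual plan 91/152 = 59.9%, Plan X 6/8 = 75.0% → Plan X
Overall: the annual plan 92/157 = 58.6%, Plan X 73/182 = 40.1% → the annual plan
Plan X wins each signup group but the annual plan wins overall — the comparison reverses. Plan X's customers skew toward paid, which has a lower base rate.

Yes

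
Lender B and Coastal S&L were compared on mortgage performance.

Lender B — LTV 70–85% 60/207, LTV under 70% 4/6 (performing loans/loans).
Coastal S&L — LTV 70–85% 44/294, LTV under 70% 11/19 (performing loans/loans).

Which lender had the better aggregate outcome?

Lender B

LTV 70–85%: Lender B 60/207 = 29.0%, Coastal S&L 44/294 = 15.0% → Lender B
LTV under 70%: Lender B 4/6 = 66.7%, Coastal S&L 11/19 = 57.9% → Lender B
Overall: Lender B 64/213 = 30.0%, Coastal S&L 55/313 = 17.6% → Lender B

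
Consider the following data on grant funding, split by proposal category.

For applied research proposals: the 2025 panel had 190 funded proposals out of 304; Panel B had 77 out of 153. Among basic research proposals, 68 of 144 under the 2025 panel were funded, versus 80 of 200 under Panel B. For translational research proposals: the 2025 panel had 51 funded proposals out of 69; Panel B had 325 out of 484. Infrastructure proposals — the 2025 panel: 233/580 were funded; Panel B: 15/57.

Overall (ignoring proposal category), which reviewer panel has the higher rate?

Panel B

Applied research: the 2025 panel 190/304 = 62.5%, Panel B 77/153 = 50.3% → the 2025 panel
Basic research: the 2025 panel 68/144 = 47.2%, Panel B 80/200 = 40.0% → the 2025 panel
Translational research: the 2025 panel 51/69 = 73.9%, Panel B 325/484 = 67.1% → the 2025 panel
Infrastructure: the 2025 panel 233/580 = 40.2%, Panel B 15/57 = 26.3% → the 2025 panel
Overall: the 2025 panel 542/1097 = 49.4%, Panel B 497/894 = 55.6% → Panel B
(The 2025 panel wins every proposal group but Panel B wins overall — the 2025 panel's proposals skew toward the low-rate infrastructure group.)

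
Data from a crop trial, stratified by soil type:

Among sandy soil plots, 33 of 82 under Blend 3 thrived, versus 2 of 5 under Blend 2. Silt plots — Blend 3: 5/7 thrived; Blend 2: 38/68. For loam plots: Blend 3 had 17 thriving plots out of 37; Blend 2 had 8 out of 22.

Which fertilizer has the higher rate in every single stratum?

Sandy soil: Blend 3 33/82 = 40.2%, Blend 2 2/5 = 40.0% → Blend 3
Silt: Blend 3 5/7 = 71.4%, Blend 2 38/68 = 55.9% → Blend 3
Loam: Blend 3 17/37 = 45.9%, Blend 2 8/22 = 36.4% → Blend 3
Blend 3 has the higher rate in all 3 groups.

Blend 3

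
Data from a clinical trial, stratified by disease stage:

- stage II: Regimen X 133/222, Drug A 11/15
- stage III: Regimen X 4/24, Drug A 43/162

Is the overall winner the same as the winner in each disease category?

No

Stage II: Regimen X 133/222 = 59.9%, Drug A 11/15 = 73.3% → Drug A
Stage III: Regimen X 4/24 = 16.7%, Drug A 43/162 = 26.5% → Drug A
Overall: Regimen X 137/246 = 55.7%, Drug A 54/177 = 30.5% → Regimen X
Drug A wins each disease group but Regimen X wins overall — the comparison reverses. Drug A's patients skew toward stage III, which has a lower base rate.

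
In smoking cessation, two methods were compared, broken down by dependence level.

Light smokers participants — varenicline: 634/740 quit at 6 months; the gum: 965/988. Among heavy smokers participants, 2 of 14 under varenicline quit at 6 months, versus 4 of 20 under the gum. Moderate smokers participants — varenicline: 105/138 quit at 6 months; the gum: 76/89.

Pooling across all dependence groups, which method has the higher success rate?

the gum

Light smokers: varenicline 634/740 = 85.7%, the gum 965/988 = 97.7% → the gum
Heavy smokers: varenicline 2/14 = 14.3%, the gum 4/20 = 20.0% → the gum
Moderate smokers: varenicline 105/138 = 76.1%, the gum 76/89 = 85.4% → the gum
Overall: varenicline 741/892 = 83.1%, the gum 1045/1097 = 95.3% → the gum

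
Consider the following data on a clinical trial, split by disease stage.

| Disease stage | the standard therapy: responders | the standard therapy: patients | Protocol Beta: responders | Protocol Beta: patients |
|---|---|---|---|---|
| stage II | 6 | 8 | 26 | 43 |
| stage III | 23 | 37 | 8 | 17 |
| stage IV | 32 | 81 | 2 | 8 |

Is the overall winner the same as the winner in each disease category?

Stage II: the standard therapy 6/8 = 75.0%, Protocol Beta 26/43 = 60.5% → the standard therapy
Stage III: the standard therapy 23/37 = 62.2%, Protocol Beta 8/17 = 47.1% → the standard therapy
Stage IV: the standard therapy 32/81 = 39.5%, Protocol Beta 2/8 = 25.0% → the standard therapy
Overall: the standard therapy 61/126 = 48.4%, Protocol Beta 36/68 = 52.9% → Protocol Beta
The standard therapy wins each disease group but Protocol Beta wins overall — the comparison reverses. The standard therapy's patients skew toward stage IV, which has a lower base rate.

No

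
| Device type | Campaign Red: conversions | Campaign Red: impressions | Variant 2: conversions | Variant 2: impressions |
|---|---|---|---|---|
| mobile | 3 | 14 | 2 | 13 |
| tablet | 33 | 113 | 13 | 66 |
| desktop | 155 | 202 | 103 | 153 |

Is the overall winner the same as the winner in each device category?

Mobile: Campaign Red 3/14 = 21.4%, Variant 2 2/13 = 15.4% → Campaign Red
Tablet: Campaign Red 33/113 = 29.2%, Variant 2 13/66 = 19.7% → Campaign Red
Desktop: Campaign Red 155/202 = 76.7%, Variant 2 103/153 = 67.3% → Campaign Red
Overall: Campaign Red 191/329 = 58.1%, Variant 2 118/232 = 50.9% → Campaign Red
Campaign Red wins overall and in every device group — no reversal.

Yes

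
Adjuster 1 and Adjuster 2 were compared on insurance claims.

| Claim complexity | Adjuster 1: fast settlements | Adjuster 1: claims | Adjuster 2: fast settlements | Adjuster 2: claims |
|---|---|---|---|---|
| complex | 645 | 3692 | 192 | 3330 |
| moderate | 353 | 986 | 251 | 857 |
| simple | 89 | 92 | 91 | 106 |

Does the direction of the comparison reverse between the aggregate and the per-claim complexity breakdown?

No

Complex: Adjuster 1 645/3692 = 17.5%, Adjuster 2 192/3330 = 5.8% → Adjuster 1
Moderate: Adjuster 1 353/986 = 35.8%, Adjuster 2 251/857 = 29.3% → Adjuster 1
Simple: Adjuster 1 89/92 = 96.7%, Adjuster 2 91/106 = 85.8% → Adjuster 1
Overall: Adjuster 1 1087/4770 = 22.8%, Adjuster 2 534/4293 = 12.4% → Adjuster 1
Adjuster 1 wins overall and in every claim group — no reversal.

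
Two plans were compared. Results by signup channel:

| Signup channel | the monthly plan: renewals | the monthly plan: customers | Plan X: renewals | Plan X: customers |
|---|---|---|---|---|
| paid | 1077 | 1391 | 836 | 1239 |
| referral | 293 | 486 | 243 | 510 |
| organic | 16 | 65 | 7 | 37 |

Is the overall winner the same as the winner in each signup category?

Yes

Paid: the monthly plan 1077/1391 = 77.4%, Plan X 836/1239 = 67.5% → the monthly plan
Referral: the monthly plan 293/486 = 60.3%, Plan X 243/510 = 47.6% → the monthly plan
Organic: the monthly plan 16/65 = 24.6%, Plan X 7/37 = 18.9% → the monthly plan
Overall: the monthly plan 1386/1942 = 71.4%, Plan X 1086/1786 = 60.8% → the monthly plan
The monthly plan wins overall and in every signup group — no reversal.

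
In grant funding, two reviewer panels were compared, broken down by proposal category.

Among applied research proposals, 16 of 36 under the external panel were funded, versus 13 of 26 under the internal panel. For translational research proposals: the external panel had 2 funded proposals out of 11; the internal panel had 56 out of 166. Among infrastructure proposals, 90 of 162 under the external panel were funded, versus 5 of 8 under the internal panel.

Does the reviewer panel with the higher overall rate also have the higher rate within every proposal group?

Applied research: the external panel 16/36 = 44.4%, the internal panel 13/26 = 50.0% → the internal panel
Translational research: the external panel 2/11 = 18.2%, the internal panel 56/166 = 33.7% → the internal panel
Infrastructure: the external panel 90/162 = 55.6%, the internal panel 5/8 = 62.5% → the internal panel
Overall: the external panel 108/209 = 51.7%, the internal panel 74/200 = 37.0% → the external panel
The internal panel wins each proposal group but the external panel wins overall — the comparison reverses. The internal panel's proposals skew toward translational research, which has a lower base rate.

No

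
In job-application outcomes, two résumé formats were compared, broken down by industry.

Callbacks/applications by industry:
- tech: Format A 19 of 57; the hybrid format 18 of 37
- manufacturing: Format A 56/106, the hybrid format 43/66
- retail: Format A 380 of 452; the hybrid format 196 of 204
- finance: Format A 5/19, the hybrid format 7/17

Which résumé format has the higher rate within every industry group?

the hybrid format

Tech: Format A 19/57 = 33.3%, the hybrid format 18/37 = 48.6% → the hybrid format
Manufacturing: Format A 56/106 = 52.8%, the hybrid format 43/66 = 65.2% → the hybrid format
Retail: Format A 380/452 = 84.1%, the hybrid format 196/204 = 96.1% → the hybrid format
Finance: Format A 5/19 = 26.3%, the hybrid format 7/17 = 41.2% → the hybrid format
The hybrid format has the higher rate in all 4 groups.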